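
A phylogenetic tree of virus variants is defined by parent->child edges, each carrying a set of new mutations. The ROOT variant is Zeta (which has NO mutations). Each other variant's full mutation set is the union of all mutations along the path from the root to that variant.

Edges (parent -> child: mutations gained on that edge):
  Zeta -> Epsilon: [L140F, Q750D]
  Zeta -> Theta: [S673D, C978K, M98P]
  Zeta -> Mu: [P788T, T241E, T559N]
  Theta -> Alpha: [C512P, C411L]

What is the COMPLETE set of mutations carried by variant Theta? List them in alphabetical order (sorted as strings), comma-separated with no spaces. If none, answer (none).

At Zeta: gained [] -> total []
At Theta: gained ['S673D', 'C978K', 'M98P'] -> total ['C978K', 'M98P', 'S673D']

Answer: C978K,M98P,S673D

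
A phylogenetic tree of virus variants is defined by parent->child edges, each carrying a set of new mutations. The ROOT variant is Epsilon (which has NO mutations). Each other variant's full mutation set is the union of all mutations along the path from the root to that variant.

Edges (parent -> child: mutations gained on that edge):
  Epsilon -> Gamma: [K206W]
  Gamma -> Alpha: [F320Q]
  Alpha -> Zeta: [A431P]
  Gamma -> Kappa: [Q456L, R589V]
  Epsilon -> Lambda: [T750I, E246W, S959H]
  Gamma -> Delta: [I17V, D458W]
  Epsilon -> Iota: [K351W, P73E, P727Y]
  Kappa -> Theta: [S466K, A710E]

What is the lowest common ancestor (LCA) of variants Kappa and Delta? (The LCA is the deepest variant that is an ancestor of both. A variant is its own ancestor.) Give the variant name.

Path from root to Kappa: Epsilon -> Gamma -> Kappa
  ancestors of Kappa: {Epsilon, Gamma, Kappa}
Path from root to Delta: Epsilon -> Gamma -> Delta
  ancestors of Delta: {Epsilon, Gamma, Delta}
Common ancestors: {Epsilon, Gamma}
Walk up from Delta: Delta (not in ancestors of Kappa), Gamma (in ancestors of Kappa), Epsilon (in ancestors of Kappa)
Deepest common ancestor (LCA) = Gamma

Answer: Gamma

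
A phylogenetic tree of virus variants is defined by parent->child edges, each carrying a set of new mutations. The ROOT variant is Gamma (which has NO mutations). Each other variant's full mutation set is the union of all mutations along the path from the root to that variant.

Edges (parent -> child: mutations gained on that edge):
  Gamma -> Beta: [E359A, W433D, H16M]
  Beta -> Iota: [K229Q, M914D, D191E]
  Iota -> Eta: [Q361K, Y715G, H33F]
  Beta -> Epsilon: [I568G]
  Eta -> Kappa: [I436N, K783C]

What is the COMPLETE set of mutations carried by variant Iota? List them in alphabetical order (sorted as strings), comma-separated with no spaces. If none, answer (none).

Answer: D191E,E359A,H16M,K229Q,M914D,W433D

Derivation:
At Gamma: gained [] -> total []
At Beta: gained ['E359A', 'W433D', 'H16M'] -> total ['E359A', 'H16M', 'W433D']
At Iota: gained ['K229Q', 'M914D', 'D191E'] -> total ['D191E', 'E359A', 'H16M', 'K229Q', 'M914D', 'W433D']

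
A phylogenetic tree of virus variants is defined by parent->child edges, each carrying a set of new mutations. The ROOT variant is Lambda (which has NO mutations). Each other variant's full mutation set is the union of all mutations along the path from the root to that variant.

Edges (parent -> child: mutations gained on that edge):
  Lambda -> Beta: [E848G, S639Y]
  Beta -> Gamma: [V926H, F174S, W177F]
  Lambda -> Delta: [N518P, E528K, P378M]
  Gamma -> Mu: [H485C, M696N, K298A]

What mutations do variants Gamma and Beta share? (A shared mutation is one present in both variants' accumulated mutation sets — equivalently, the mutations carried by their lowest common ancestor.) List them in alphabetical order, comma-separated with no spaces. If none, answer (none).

Answer: E848G,S639Y

Derivation:
Accumulating mutations along path to Gamma:
  At Lambda: gained [] -> total []
  At Beta: gained ['E848G', 'S639Y'] -> total ['E848G', 'S639Y']
  At Gamma: gained ['V926H', 'F174S', 'W177F'] -> total ['E848G', 'F174S', 'S639Y', 'V926H', 'W177F']
Mutations(Gamma) = ['E848G', 'F174S', 'S639Y', 'V926H', 'W177F']
Accumulating mutations along path to Beta:
  At Lambda: gained [] -> total []
  At Beta: gained ['E848G', 'S639Y'] -> total ['E848G', 'S639Y']
Mutations(Beta) = ['E848G', 'S639Y']
Intersection: ['E848G', 'F174S', 'S639Y', 'V926H', 'W177F'] ∩ ['E848G', 'S639Y'] = ['E848G', 'S639Y']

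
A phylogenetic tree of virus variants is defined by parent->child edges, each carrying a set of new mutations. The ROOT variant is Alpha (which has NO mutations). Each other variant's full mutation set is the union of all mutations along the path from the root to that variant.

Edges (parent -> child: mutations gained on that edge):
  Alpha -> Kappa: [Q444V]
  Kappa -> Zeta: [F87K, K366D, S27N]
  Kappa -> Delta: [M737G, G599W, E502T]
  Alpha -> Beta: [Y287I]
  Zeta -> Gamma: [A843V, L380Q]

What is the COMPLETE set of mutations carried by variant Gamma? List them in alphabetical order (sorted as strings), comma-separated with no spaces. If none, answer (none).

Answer: A843V,F87K,K366D,L380Q,Q444V,S27N

Derivation:
At Alpha: gained [] -> total []
At Kappa: gained ['Q444V'] -> total ['Q444V']
At Zeta: gained ['F87K', 'K366D', 'S27N'] -> total ['F87K', 'K366D', 'Q444V', 'S27N']
At Gamma: gained ['A843V', 'L380Q'] -> total ['A843V', 'F87K', 'K366D', 'L380Q', 'Q444V', 'S27N']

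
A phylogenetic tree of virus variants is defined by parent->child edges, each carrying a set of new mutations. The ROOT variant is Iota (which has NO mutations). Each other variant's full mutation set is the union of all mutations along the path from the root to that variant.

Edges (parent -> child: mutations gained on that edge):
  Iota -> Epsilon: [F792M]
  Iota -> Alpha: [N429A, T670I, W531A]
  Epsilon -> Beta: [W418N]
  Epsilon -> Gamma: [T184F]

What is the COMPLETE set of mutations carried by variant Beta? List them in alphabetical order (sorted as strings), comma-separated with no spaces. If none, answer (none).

At Iota: gained [] -> total []
At Epsilon: gained ['F792M'] -> total ['F792M']
At Beta: gained ['W418N'] -> total ['F792M', 'W418N']

Answer: F792M,W418N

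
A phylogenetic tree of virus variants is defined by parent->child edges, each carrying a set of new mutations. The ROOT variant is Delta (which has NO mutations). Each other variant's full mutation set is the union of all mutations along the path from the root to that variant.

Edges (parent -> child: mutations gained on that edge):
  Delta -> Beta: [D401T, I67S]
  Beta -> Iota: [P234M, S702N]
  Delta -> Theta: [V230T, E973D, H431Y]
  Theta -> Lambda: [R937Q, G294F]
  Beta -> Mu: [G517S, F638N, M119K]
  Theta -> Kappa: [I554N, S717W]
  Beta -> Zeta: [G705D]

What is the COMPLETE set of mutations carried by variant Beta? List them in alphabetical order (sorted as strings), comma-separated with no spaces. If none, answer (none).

Answer: D401T,I67S

Derivation:
At Delta: gained [] -> total []
At Beta: gained ['D401T', 'I67S'] -> total ['D401T', 'I67S']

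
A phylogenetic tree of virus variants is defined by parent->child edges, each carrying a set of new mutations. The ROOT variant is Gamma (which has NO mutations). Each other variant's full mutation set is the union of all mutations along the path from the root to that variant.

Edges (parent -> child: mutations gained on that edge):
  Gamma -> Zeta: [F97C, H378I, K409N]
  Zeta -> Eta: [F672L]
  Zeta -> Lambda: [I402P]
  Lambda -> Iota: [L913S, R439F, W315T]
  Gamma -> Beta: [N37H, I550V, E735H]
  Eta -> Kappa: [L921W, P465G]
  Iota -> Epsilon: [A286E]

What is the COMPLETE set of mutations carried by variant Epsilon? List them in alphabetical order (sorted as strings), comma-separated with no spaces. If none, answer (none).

Answer: A286E,F97C,H378I,I402P,K409N,L913S,R439F,W315T

Derivation:
At Gamma: gained [] -> total []
At Zeta: gained ['F97C', 'H378I', 'K409N'] -> total ['F97C', 'H378I', 'K409N']
At Lambda: gained ['I402P'] -> total ['F97C', 'H378I', 'I402P', 'K409N']
At Iota: gained ['L913S', 'R439F', 'W315T'] -> total ['F97C', 'H378I', 'I402P', 'K409N', 'L913S', 'R439F', 'W315T']
At Epsilon: gained ['A286E'] -> total ['A286E', 'F97C', 'H378I', 'I402P', 'K409N', 'L913S', 'R439F', 'W315T']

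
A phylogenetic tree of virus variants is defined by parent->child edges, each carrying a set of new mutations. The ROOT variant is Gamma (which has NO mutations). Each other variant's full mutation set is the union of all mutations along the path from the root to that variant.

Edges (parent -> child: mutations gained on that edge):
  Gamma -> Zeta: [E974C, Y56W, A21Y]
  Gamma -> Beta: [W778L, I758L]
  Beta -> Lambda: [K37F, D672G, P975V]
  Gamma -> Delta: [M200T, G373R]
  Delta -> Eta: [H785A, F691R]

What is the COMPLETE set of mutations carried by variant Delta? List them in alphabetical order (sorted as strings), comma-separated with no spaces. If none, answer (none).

At Gamma: gained [] -> total []
At Delta: gained ['M200T', 'G373R'] -> total ['G373R', 'M200T']

Answer: G373R,M200T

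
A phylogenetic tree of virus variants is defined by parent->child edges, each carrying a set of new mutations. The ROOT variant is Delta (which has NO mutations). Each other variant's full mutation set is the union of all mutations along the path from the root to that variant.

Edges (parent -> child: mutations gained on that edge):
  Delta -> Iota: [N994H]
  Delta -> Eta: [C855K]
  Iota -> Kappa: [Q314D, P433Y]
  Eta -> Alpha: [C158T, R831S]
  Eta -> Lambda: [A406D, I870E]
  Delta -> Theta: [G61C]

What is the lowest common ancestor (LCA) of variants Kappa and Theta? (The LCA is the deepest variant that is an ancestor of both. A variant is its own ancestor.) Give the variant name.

Answer: Delta

Derivation:
Path from root to Kappa: Delta -> Iota -> Kappa
  ancestors of Kappa: {Delta, Iota, Kappa}
Path from root to Theta: Delta -> Theta
  ancestors of Theta: {Delta, Theta}
Common ancestors: {Delta}
Walk up from Theta: Theta (not in ancestors of Kappa), Delta (in ancestors of Kappa)
Deepest common ancestor (LCA) = Delta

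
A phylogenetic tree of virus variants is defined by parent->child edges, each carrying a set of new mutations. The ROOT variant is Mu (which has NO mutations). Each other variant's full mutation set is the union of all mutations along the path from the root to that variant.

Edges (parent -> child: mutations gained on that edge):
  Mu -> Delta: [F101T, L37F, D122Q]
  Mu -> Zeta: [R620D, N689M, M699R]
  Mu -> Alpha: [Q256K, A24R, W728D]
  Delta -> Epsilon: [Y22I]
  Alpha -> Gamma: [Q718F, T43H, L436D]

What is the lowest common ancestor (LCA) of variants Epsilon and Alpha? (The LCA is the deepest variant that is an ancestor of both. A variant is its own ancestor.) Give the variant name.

Answer: Mu

Derivation:
Path from root to Epsilon: Mu -> Delta -> Epsilon
  ancestors of Epsilon: {Mu, Delta, Epsilon}
Path from root to Alpha: Mu -> Alpha
  ancestors of Alpha: {Mu, Alpha}
Common ancestors: {Mu}
Walk up from Alpha: Alpha (not in ancestors of Epsilon), Mu (in ancestors of Epsilon)
Deepest common ancestor (LCA) = Mu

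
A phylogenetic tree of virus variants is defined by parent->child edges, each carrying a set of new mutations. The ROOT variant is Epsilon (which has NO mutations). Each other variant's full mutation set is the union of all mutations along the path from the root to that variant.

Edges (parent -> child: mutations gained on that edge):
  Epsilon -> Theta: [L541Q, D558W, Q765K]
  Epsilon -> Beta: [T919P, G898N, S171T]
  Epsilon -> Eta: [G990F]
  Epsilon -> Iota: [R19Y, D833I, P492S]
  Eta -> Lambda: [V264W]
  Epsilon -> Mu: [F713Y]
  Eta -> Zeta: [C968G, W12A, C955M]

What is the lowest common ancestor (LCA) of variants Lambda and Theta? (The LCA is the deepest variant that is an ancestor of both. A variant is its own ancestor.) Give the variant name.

Answer: Epsilon

Derivation:
Path from root to Lambda: Epsilon -> Eta -> Lambda
  ancestors of Lambda: {Epsilon, Eta, Lambda}
Path from root to Theta: Epsilon -> Theta
  ancestors of Theta: {Epsilon, Theta}
Common ancestors: {Epsilon}
Walk up from Theta: Theta (not in ancestors of Lambda), Epsilon (in ancestors of Lambda)
Deepest common ancestor (LCA) = Epsilon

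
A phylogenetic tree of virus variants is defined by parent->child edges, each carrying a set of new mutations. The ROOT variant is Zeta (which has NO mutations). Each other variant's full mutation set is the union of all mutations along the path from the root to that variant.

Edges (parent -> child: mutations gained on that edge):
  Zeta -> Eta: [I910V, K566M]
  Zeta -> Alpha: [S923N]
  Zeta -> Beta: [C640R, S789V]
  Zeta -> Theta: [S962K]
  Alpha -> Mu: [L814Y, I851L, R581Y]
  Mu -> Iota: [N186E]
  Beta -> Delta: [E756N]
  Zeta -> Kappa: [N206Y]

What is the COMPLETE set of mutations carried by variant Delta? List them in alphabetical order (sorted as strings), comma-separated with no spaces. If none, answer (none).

At Zeta: gained [] -> total []
At Beta: gained ['C640R', 'S789V'] -> total ['C640R', 'S789V']
At Delta: gained ['E756N'] -> total ['C640R', 'E756N', 'S789V']

Answer: C640R,E756N,S789V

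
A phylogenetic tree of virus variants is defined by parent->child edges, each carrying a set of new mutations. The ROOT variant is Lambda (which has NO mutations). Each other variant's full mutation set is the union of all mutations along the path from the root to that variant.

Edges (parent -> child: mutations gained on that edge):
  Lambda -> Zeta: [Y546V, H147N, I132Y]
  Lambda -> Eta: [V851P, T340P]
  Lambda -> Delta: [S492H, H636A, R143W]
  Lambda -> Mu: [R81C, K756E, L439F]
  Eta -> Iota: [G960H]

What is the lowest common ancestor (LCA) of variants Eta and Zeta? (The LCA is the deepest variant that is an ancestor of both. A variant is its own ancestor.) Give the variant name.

Path from root to Eta: Lambda -> Eta
  ancestors of Eta: {Lambda, Eta}
Path from root to Zeta: Lambda -> Zeta
  ancestors of Zeta: {Lambda, Zeta}
Common ancestors: {Lambda}
Walk up from Zeta: Zeta (not in ancestors of Eta), Lambda (in ancestors of Eta)
Deepest common ancestor (LCA) = Lambda

Answer: Lambda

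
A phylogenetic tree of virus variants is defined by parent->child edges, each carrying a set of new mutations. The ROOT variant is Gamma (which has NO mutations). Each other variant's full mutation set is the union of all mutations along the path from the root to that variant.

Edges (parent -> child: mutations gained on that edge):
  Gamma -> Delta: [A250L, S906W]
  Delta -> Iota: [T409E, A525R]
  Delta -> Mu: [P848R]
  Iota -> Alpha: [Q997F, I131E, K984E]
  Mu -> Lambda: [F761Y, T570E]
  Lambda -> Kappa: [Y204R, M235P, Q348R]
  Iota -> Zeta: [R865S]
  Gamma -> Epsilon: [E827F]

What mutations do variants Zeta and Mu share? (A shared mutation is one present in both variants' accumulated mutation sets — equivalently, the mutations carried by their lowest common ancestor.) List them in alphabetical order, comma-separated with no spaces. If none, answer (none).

Accumulating mutations along path to Zeta:
  At Gamma: gained [] -> total []
  At Delta: gained ['A250L', 'S906W'] -> total ['A250L', 'S906W']
  At Iota: gained ['T409E', 'A525R'] -> total ['A250L', 'A525R', 'S906W', 'T409E']
  At Zeta: gained ['R865S'] -> total ['A250L', 'A525R', 'R865S', 'S906W', 'T409E']
Mutations(Zeta) = ['A250L', 'A525R', 'R865S', 'S906W', 'T409E']
Accumulating mutations along path to Mu:
  At Gamma: gained [] -> total []
  At Delta: gained ['A250L', 'S906W'] -> total ['A250L', 'S906W']
  At Mu: gained ['P848R'] -> total ['A250L', 'P848R', 'S906W']
Mutations(Mu) = ['A250L', 'P848R', 'S906W']
Intersection: ['A250L', 'A525R', 'R865S', 'S906W', 'T409E'] ∩ ['A250L', 'P848R', 'S906W'] = ['A250L', 'S906W']

Answer: A250L,S906W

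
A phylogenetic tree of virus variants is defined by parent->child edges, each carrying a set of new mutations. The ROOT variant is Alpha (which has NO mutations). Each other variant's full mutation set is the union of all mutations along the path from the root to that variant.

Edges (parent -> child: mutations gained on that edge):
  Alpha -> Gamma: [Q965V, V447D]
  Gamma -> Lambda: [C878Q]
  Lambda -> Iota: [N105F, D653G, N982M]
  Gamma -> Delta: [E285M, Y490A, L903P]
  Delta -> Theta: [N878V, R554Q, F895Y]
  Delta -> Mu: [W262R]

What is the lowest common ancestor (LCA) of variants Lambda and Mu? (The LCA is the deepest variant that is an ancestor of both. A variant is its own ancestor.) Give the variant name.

Path from root to Lambda: Alpha -> Gamma -> Lambda
  ancestors of Lambda: {Alpha, Gamma, Lambda}
Path from root to Mu: Alpha -> Gamma -> Delta -> Mu
  ancestors of Mu: {Alpha, Gamma, Delta, Mu}
Common ancestors: {Alpha, Gamma}
Walk up from Mu: Mu (not in ancestors of Lambda), Delta (not in ancestors of Lambda), Gamma (in ancestors of Lambda), Alpha (in ancestors of Lambda)
Deepest common ancestor (LCA) = Gamma

Answer: Gamma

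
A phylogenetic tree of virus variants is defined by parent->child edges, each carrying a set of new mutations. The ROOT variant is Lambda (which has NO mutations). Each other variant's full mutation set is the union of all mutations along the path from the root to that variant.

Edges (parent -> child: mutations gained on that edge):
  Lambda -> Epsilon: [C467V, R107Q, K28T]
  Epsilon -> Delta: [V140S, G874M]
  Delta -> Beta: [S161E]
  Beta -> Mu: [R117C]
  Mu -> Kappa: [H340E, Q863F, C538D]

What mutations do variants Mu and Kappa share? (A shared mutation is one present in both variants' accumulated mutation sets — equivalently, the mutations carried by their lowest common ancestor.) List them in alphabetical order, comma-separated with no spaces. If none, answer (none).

Accumulating mutations along path to Mu:
  At Lambda: gained [] -> total []
  At Epsilon: gained ['C467V', 'R107Q', 'K28T'] -> total ['C467V', 'K28T', 'R107Q']
  At Delta: gained ['V140S', 'G874M'] -> total ['C467V', 'G874M', 'K28T', 'R107Q', 'V140S']
  At Beta: gained ['S161E'] -> total ['C467V', 'G874M', 'K28T', 'R107Q', 'S161E', 'V140S']
  At Mu: gained ['R117C'] -> total ['C467V', 'G874M', 'K28T', 'R107Q', 'R117C', 'S161E', 'V140S']
Mutations(Mu) = ['C467V', 'G874M', 'K28T', 'R107Q', 'R117C', 'S161E', 'V140S']
Accumulating mutations along path to Kappa:
  At Lambda: gained [] -> total []
  At Epsilon: gained ['C467V', 'R107Q', 'K28T'] -> total ['C467V', 'K28T', 'R107Q']
  At Delta: gained ['V140S', 'G874M'] -> total ['C467V', 'G874M', 'K28T', 'R107Q', 'V140S']
  At Beta: gained ['S161E'] -> total ['C467V', 'G874M', 'K28T', 'R107Q', 'S161E', 'V140S']
  At Mu: gained ['R117C'] -> total ['C467V', 'G874M', 'K28T', 'R107Q', 'R117C', 'S161E', 'V140S']
  At Kappa: gained ['H340E', 'Q863F', 'C538D'] -> total ['C467V', 'C538D', 'G874M', 'H340E', 'K28T', 'Q863F', 'R107Q', 'R117C', 'S161E', 'V140S']
Mutations(Kappa) = ['C467V', 'C538D', 'G874M', 'H340E', 'K28T', 'Q863F', 'R107Q', 'R117C', 'S161E', 'V140S']
Intersection: ['C467V', 'G874M', 'K28T', 'R107Q', 'R117C', 'S161E', 'V140S'] ∩ ['C467V', 'C538D', 'G874M', 'H340E', 'K28T', 'Q863F', 'R107Q', 'R117C', 'S161E', 'V140S'] = ['C467V', 'G874M', 'K28T', 'R107Q', 'R117C', 'S161E', 'V140S']

Answer: C467V,G874M,K28T,R107Q,R117C,S161E,V140S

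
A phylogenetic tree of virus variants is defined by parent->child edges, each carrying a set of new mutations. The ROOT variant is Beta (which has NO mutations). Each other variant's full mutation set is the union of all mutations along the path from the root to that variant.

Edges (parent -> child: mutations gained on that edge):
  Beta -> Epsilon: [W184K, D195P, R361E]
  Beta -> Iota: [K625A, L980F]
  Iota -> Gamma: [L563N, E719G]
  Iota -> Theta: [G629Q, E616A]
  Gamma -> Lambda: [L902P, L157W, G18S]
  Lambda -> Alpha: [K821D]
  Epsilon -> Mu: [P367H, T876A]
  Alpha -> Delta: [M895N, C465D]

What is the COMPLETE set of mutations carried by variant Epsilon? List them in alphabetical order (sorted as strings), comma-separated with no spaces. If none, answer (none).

Answer: D195P,R361E,W184K

Derivation:
At Beta: gained [] -> total []
At Epsilon: gained ['W184K', 'D195P', 'R361E'] -> total ['D195P', 'R361E', 'W184K']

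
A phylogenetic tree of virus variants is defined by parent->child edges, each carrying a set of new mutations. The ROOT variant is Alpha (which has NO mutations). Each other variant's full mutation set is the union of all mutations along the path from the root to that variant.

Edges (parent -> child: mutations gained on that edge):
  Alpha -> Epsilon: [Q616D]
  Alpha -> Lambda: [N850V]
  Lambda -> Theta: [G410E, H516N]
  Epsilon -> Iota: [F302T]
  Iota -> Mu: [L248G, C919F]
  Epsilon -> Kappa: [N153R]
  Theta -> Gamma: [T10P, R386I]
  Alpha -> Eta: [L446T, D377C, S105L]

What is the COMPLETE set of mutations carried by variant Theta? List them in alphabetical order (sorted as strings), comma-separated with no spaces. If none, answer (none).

At Alpha: gained [] -> total []
At Lambda: gained ['N850V'] -> total ['N850V']
At Theta: gained ['G410E', 'H516N'] -> total ['G410E', 'H516N', 'N850V']

Answer: G410E,H516N,N850V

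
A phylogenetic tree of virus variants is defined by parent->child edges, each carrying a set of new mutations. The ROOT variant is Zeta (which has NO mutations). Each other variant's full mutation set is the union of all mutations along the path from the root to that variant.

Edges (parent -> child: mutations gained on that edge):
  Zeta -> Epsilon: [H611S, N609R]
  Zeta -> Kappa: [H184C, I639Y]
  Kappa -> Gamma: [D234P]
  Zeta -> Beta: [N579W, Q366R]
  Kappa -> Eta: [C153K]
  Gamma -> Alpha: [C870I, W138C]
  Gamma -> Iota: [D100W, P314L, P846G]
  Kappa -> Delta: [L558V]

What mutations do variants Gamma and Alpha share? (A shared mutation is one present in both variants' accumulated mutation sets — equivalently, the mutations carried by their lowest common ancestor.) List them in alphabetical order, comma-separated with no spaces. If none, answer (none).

Accumulating mutations along path to Gamma:
  At Zeta: gained [] -> total []
  At Kappa: gained ['H184C', 'I639Y'] -> total ['H184C', 'I639Y']
  At Gamma: gained ['D234P'] -> total ['D234P', 'H184C', 'I639Y']
Mutations(Gamma) = ['D234P', 'H184C', 'I639Y']
Accumulating mutations along path to Alpha:
  At Zeta: gained [] -> total []
  At Kappa: gained ['H184C', 'I639Y'] -> total ['H184C', 'I639Y']
  At Gamma: gained ['D234P'] -> total ['D234P', 'H184C', 'I639Y']
  At Alpha: gained ['C870I', 'W138C'] -> total ['C870I', 'D234P', 'H184C', 'I639Y', 'W138C']
Mutations(Alpha) = ['C870I', 'D234P', 'H184C', 'I639Y', 'W138C']
Intersection: ['D234P', 'H184C', 'I639Y'] ∩ ['C870I', 'D234P', 'H184C', 'I639Y', 'W138C'] = ['D234P', 'H184C', 'I639Y']

Answer: D234P,H184C,I639Y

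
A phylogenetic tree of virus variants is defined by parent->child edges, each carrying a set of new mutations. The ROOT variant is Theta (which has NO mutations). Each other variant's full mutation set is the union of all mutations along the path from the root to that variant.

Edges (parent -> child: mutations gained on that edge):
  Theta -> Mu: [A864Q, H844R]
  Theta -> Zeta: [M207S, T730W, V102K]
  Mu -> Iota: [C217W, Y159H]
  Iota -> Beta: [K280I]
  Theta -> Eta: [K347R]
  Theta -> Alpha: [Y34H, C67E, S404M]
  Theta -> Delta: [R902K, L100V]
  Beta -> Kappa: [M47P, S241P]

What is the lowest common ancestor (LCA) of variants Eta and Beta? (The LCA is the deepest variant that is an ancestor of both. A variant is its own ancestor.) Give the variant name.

Path from root to Eta: Theta -> Eta
  ancestors of Eta: {Theta, Eta}
Path from root to Beta: Theta -> Mu -> Iota -> Beta
  ancestors of Beta: {Theta, Mu, Iota, Beta}
Common ancestors: {Theta}
Walk up from Beta: Beta (not in ancestors of Eta), Iota (not in ancestors of Eta), Mu (not in ancestors of Eta), Theta (in ancestors of Eta)
Deepest common ancestor (LCA) = Theta

Answer: Theta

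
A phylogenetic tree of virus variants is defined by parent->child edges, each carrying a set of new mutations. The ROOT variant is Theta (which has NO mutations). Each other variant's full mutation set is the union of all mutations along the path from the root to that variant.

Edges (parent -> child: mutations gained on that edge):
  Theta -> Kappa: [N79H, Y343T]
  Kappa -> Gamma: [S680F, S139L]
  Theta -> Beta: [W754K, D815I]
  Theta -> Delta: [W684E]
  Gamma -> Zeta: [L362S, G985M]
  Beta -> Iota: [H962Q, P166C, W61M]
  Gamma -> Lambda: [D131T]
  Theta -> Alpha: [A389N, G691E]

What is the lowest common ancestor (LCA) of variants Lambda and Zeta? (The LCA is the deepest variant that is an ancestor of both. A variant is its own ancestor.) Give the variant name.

Path from root to Lambda: Theta -> Kappa -> Gamma -> Lambda
  ancestors of Lambda: {Theta, Kappa, Gamma, Lambda}
Path from root to Zeta: Theta -> Kappa -> Gamma -> Zeta
  ancestors of Zeta: {Theta, Kappa, Gamma, Zeta}
Common ancestors: {Theta, Kappa, Gamma}
Walk up from Zeta: Zeta (not in ancestors of Lambda), Gamma (in ancestors of Lambda), Kappa (in ancestors of Lambda), Theta (in ancestors of Lambda)
Deepest common ancestor (LCA) = Gamma

Answer: Gamma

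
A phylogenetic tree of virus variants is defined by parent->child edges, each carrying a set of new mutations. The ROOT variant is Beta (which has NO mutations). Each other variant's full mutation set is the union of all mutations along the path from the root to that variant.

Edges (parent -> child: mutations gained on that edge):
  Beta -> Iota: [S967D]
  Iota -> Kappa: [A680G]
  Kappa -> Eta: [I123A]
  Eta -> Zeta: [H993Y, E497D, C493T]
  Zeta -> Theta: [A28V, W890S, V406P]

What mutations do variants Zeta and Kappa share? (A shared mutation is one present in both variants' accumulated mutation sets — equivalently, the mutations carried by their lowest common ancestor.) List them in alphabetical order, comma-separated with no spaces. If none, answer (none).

Accumulating mutations along path to Zeta:
  At Beta: gained [] -> total []
  At Iota: gained ['S967D'] -> total ['S967D']
  At Kappa: gained ['A680G'] -> total ['A680G', 'S967D']
  At Eta: gained ['I123A'] -> total ['A680G', 'I123A', 'S967D']
  At Zeta: gained ['H993Y', 'E497D', 'C493T'] -> total ['A680G', 'C493T', 'E497D', 'H993Y', 'I123A', 'S967D']
Mutations(Zeta) = ['A680G', 'C493T', 'E497D', 'H993Y', 'I123A', 'S967D']
Accumulating mutations along path to Kappa:
  At Beta: gained [] -> total []
  At Iota: gained ['S967D'] -> total ['S967D']
  At Kappa: gained ['A680G'] -> total ['A680G', 'S967D']
Mutations(Kappa) = ['A680G', 'S967D']
Intersection: ['A680G', 'C493T', 'E497D', 'H993Y', 'I123A', 'S967D'] ∩ ['A680G', 'S967D'] = ['A680G', 'S967D']

Answer: A680G,S967D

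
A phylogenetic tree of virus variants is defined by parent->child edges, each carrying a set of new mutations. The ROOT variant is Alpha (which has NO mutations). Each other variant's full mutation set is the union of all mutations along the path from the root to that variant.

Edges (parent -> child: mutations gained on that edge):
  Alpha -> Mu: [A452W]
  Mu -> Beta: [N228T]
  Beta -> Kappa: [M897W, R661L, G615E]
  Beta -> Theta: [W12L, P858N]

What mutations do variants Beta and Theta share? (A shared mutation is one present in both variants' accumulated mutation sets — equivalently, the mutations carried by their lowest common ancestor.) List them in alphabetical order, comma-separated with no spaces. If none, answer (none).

Accumulating mutations along path to Beta:
  At Alpha: gained [] -> total []
  At Mu: gained ['A452W'] -> total ['A452W']
  At Beta: gained ['N228T'] -> total ['A452W', 'N228T']
Mutations(Beta) = ['A452W', 'N228T']
Accumulating mutations along path to Theta:
  At Alpha: gained [] -> total []
  At Mu: gained ['A452W'] -> total ['A452W']
  At Beta: gained ['N228T'] -> total ['A452W', 'N228T']
  At Theta: gained ['W12L', 'P858N'] -> total ['A452W', 'N228T', 'P858N', 'W12L']
Mutations(Theta) = ['A452W', 'N228T', 'P858N', 'W12L']
Intersection: ['A452W', 'N228T'] ∩ ['A452W', 'N228T', 'P858N', 'W12L'] = ['A452W', 'N228T']

Answer: A452W,N228T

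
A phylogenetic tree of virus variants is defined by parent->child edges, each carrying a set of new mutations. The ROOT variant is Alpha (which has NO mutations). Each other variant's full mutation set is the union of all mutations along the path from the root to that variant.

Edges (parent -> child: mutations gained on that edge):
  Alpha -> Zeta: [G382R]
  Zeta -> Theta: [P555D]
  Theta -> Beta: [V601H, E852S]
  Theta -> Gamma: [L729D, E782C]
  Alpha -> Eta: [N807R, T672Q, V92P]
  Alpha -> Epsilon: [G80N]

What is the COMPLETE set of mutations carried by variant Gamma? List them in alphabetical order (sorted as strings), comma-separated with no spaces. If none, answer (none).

Answer: E782C,G382R,L729D,P555D

Derivation:
At Alpha: gained [] -> total []
At Zeta: gained ['G382R'] -> total ['G382R']
At Theta: gained ['P555D'] -> total ['G382R', 'P555D']
At Gamma: gained ['L729D', 'E782C'] -> total ['E782C', 'G382R', 'L729D', 'P555D']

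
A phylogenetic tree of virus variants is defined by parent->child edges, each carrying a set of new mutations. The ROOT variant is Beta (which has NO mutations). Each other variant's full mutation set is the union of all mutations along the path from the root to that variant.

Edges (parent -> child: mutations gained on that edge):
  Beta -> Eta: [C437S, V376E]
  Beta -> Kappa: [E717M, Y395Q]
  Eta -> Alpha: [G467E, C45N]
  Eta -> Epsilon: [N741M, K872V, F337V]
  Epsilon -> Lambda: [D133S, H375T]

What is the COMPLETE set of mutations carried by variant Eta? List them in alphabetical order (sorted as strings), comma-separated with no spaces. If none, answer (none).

At Beta: gained [] -> total []
At Eta: gained ['C437S', 'V376E'] -> total ['C437S', 'V376E']

Answer: C437S,V376E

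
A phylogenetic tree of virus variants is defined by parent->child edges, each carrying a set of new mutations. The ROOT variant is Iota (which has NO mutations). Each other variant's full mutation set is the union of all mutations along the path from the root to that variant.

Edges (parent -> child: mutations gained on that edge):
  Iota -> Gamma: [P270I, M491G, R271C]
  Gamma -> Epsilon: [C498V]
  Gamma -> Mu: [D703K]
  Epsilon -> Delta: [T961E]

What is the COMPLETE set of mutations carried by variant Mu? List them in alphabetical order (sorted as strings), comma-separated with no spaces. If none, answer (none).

Answer: D703K,M491G,P270I,R271C

Derivation:
At Iota: gained [] -> total []
At Gamma: gained ['P270I', 'M491G', 'R271C'] -> total ['M491G', 'P270I', 'R271C']
At Mu: gained ['D703K'] -> total ['D703K', 'M491G', 'P270I', 'R271C']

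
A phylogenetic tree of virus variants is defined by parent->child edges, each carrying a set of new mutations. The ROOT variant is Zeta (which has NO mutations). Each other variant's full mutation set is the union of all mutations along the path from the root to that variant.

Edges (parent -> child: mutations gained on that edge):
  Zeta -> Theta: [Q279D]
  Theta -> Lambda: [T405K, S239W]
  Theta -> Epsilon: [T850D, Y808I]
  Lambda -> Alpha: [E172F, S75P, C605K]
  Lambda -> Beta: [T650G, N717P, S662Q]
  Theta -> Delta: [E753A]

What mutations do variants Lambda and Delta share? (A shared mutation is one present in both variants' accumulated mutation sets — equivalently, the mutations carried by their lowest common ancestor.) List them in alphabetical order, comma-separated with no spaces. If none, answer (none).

Accumulating mutations along path to Lambda:
  At Zeta: gained [] -> total []
  At Theta: gained ['Q279D'] -> total ['Q279D']
  At Lambda: gained ['T405K', 'S239W'] -> total ['Q279D', 'S239W', 'T405K']
Mutations(Lambda) = ['Q279D', 'S239W', 'T405K']
Accumulating mutations along path to Delta:
  At Zeta: gained [] -> total []
  At Theta: gained ['Q279D'] -> total ['Q279D']
  At Delta: gained ['E753A'] -> total ['E753A', 'Q279D']
Mutations(Delta) = ['E753A', 'Q279D']
Intersection: ['Q279D', 'S239W', 'T405K'] ∩ ['E753A', 'Q279D'] = ['Q279D']

Answer: Q279D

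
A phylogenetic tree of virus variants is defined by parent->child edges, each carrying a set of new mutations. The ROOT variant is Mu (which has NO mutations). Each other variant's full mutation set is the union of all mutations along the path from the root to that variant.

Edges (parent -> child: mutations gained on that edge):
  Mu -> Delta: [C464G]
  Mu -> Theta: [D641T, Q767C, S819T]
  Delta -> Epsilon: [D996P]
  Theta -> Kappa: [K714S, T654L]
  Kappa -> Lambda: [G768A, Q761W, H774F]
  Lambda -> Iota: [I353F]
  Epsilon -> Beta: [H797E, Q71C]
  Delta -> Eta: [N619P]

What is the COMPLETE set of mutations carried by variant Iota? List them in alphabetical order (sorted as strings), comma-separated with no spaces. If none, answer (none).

Answer: D641T,G768A,H774F,I353F,K714S,Q761W,Q767C,S819T,T654L

Derivation:
At Mu: gained [] -> total []
At Theta: gained ['D641T', 'Q767C', 'S819T'] -> total ['D641T', 'Q767C', 'S819T']
At Kappa: gained ['K714S', 'T654L'] -> total ['D641T', 'K714S', 'Q767C', 'S819T', 'T654L']
At Lambda: gained ['G768A', 'Q761W', 'H774F'] -> total ['D641T', 'G768A', 'H774F', 'K714S', 'Q761W', 'Q767C', 'S819T', 'T654L']
At Iota: gained ['I353F'] -> total ['D641T', 'G768A', 'H774F', 'I353F', 'K714S', 'Q761W', 'Q767C', 'S819T', 'T654L']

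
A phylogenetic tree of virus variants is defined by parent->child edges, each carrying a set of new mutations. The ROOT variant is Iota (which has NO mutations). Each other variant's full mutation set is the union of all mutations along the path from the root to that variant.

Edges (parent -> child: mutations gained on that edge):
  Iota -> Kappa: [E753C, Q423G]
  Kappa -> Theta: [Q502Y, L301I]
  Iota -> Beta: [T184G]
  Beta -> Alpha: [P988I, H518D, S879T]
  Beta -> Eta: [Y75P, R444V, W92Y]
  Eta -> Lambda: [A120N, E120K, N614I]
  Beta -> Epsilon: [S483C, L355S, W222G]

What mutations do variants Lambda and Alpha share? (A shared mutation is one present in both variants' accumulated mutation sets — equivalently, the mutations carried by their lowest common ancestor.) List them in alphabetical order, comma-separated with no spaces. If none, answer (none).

Accumulating mutations along path to Lambda:
  At Iota: gained [] -> total []
  At Beta: gained ['T184G'] -> total ['T184G']
  At Eta: gained ['Y75P', 'R444V', 'W92Y'] -> total ['R444V', 'T184G', 'W92Y', 'Y75P']
  At Lambda: gained ['A120N', 'E120K', 'N614I'] -> total ['A120N', 'E120K', 'N614I', 'R444V', 'T184G', 'W92Y', 'Y75P']
Mutations(Lambda) = ['A120N', 'E120K', 'N614I', 'R444V', 'T184G', 'W92Y', 'Y75P']
Accumulating mutations along path to Alpha:
  At Iota: gained [] -> total []
  At Beta: gained ['T184G'] -> total ['T184G']
  At Alpha: gained ['P988I', 'H518D', 'S879T'] -> total ['H518D', 'P988I', 'S879T', 'T184G']
Mutations(Alpha) = ['H518D', 'P988I', 'S879T', 'T184G']
Intersection: ['A120N', 'E120K', 'N614I', 'R444V', 'T184G', 'W92Y', 'Y75P'] ∩ ['H518D', 'P988I', 'S879T', 'T184G'] = ['T184G']

Answer: T184G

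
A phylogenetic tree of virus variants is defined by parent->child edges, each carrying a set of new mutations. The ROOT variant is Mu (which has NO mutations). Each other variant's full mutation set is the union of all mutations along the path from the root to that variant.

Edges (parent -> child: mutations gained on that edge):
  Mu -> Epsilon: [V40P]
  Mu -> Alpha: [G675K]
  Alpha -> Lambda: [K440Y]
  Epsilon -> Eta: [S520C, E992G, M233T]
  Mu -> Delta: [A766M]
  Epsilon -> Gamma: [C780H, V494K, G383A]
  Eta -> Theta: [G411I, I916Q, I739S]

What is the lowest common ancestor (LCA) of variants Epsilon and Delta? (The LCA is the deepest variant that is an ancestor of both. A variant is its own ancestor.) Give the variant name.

Answer: Mu

Derivation:
Path from root to Epsilon: Mu -> Epsilon
  ancestors of Epsilon: {Mu, Epsilon}
Path from root to Delta: Mu -> Delta
  ancestors of Delta: {Mu, Delta}
Common ancestors: {Mu}
Walk up from Delta: Delta (not in ancestors of Epsilon), Mu (in ancestors of Epsilon)
Deepest common ancestor (LCA) = Mu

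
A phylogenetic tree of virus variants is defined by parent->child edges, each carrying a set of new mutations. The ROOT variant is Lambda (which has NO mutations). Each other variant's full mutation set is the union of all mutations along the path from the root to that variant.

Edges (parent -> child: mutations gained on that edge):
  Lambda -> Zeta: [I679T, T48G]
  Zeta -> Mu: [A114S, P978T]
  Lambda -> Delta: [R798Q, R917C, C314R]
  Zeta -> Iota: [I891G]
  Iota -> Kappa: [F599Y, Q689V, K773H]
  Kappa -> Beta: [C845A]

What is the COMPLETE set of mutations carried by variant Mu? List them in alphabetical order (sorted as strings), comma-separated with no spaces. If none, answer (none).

Answer: A114S,I679T,P978T,T48G

Derivation:
At Lambda: gained [] -> total []
At Zeta: gained ['I679T', 'T48G'] -> total ['I679T', 'T48G']
At Mu: gained ['A114S', 'P978T'] -> total ['A114S', 'I679T', 'P978T', 'T48G']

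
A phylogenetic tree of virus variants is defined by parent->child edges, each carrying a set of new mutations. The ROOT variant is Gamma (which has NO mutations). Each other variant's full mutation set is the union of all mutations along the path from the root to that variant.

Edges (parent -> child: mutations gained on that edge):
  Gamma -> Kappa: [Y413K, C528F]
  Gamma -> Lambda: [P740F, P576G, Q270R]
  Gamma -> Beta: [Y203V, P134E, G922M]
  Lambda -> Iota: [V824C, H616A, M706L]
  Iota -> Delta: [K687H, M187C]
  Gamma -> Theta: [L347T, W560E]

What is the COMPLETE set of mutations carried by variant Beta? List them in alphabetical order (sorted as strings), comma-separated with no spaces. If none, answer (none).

Answer: G922M,P134E,Y203V

Derivation:
At Gamma: gained [] -> total []
At Beta: gained ['Y203V', 'P134E', 'G922M'] -> total ['G922M', 'P134E', 'Y203V']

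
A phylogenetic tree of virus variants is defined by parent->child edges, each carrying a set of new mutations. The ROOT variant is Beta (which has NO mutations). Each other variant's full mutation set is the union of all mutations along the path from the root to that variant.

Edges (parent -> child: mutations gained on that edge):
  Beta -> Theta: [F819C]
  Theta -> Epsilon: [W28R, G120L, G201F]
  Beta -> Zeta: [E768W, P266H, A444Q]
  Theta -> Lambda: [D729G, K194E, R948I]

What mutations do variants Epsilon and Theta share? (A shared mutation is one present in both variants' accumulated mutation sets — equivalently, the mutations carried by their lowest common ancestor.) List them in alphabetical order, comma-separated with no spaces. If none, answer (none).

Accumulating mutations along path to Epsilon:
  At Beta: gained [] -> total []
  At Theta: gained ['F819C'] -> total ['F819C']
  At Epsilon: gained ['W28R', 'G120L', 'G201F'] -> total ['F819C', 'G120L', 'G201F', 'W28R']
Mutations(Epsilon) = ['F819C', 'G120L', 'G201F', 'W28R']
Accumulating mutations along path to Theta:
  At Beta: gained [] -> total []
  At Theta: gained ['F819C'] -> total ['F819C']
Mutations(Theta) = ['F819C']
Intersection: ['F819C', 'G120L', 'G201F', 'W28R'] ∩ ['F819C'] = ['F819C']

Answer: F819C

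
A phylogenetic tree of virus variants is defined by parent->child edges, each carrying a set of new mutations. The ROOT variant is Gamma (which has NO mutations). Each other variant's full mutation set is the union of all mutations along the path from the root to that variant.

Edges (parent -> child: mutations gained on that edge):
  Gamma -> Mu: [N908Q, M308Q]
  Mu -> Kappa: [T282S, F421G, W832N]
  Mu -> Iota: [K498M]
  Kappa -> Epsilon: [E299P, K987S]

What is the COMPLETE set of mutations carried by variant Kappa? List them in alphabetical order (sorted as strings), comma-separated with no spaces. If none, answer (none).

Answer: F421G,M308Q,N908Q,T282S,W832N

Derivation:
At Gamma: gained [] -> total []
At Mu: gained ['N908Q', 'M308Q'] -> total ['M308Q', 'N908Q']
At Kappa: gained ['T282S', 'F421G', 'W832N'] -> total ['F421G', 'M308Q', 'N908Q', 'T282S', 'W832N']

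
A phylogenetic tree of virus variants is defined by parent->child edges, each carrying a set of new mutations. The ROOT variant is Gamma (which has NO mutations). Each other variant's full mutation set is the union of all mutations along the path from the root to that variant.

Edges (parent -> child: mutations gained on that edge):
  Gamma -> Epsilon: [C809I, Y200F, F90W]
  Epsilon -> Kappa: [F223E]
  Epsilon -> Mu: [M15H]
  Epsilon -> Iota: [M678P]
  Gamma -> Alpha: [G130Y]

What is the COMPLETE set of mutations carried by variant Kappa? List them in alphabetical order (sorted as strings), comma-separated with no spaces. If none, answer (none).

At Gamma: gained [] -> total []
At Epsilon: gained ['C809I', 'Y200F', 'F90W'] -> total ['C809I', 'F90W', 'Y200F']
At Kappa: gained ['F223E'] -> total ['C809I', 'F223E', 'F90W', 'Y200F']

Answer: C809I,F223E,F90W,Y200F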